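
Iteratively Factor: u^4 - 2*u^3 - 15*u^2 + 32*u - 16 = (u + 4)*(u^3 - 6*u^2 + 9*u - 4) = (u - 4)*(u + 4)*(u^2 - 2*u + 1) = (u - 4)*(u - 1)*(u + 4)*(u - 1)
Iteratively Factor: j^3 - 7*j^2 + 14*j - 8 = (j - 4)*(j^2 - 3*j + 2) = (j - 4)*(j - 1)*(j - 2)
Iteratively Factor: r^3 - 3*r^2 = (r)*(r^2 - 3*r) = r*(r - 3)*(r)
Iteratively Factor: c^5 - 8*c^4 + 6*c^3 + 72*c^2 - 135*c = (c + 3)*(c^4 - 11*c^3 + 39*c^2 - 45*c) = (c - 5)*(c + 3)*(c^3 - 6*c^2 + 9*c) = (c - 5)*(c - 3)*(c + 3)*(c^2 - 3*c) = (c - 5)*(c - 3)^2*(c + 3)*(c)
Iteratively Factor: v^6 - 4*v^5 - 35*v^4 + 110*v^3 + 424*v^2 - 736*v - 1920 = (v + 4)*(v^5 - 8*v^4 - 3*v^3 + 122*v^2 - 64*v - 480) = (v - 4)*(v + 4)*(v^4 - 4*v^3 - 19*v^2 + 46*v + 120) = (v - 4)^2*(v + 4)*(v^3 - 19*v - 30) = (v - 4)^2*(v + 3)*(v + 4)*(v^2 - 3*v - 10) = (v - 5)*(v - 4)^2*(v + 3)*(v + 4)*(v + 2)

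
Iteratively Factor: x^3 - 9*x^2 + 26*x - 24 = (x - 3)*(x^2 - 6*x + 8) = (x - 4)*(x - 3)*(x - 2)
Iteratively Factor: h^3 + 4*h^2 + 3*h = (h + 1)*(h^2 + 3*h) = h*(h + 1)*(h + 3)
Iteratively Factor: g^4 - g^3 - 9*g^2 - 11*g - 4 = (g + 1)*(g^3 - 2*g^2 - 7*g - 4) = (g - 4)*(g + 1)*(g^2 + 2*g + 1) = (g - 4)*(g + 1)^2*(g + 1)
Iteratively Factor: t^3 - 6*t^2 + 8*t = (t)*(t^2 - 6*t + 8) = t*(t - 4)*(t - 2)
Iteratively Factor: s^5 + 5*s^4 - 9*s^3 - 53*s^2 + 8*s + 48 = (s - 1)*(s^4 + 6*s^3 - 3*s^2 - 56*s - 48) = (s - 1)*(s + 1)*(s^3 + 5*s^2 - 8*s - 48) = (s - 3)*(s - 1)*(s + 1)*(s^2 + 8*s + 16) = (s - 3)*(s - 1)*(s + 1)*(s + 4)*(s + 4)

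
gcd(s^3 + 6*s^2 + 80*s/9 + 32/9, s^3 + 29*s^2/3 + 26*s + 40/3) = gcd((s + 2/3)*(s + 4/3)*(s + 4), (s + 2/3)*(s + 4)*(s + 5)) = s^2 + 14*s/3 + 8/3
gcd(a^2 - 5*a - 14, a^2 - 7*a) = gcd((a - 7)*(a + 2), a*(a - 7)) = a - 7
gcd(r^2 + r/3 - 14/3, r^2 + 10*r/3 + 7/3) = r + 7/3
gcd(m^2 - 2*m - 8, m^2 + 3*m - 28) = m - 4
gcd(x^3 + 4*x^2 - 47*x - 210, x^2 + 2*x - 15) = x + 5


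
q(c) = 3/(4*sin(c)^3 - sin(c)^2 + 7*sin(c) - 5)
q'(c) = 3*(-12*sin(c)^2*cos(c) + 2*sin(c)*cos(c) - 7*cos(c))/(4*sin(c)^3 - sin(c)^2 + 7*sin(c) - 5)^2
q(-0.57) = -0.31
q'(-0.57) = -0.31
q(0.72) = 9.16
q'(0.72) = -228.94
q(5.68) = -0.30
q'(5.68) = -0.30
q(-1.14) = -0.20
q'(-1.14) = -0.10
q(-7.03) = -0.26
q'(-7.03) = -0.23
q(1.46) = 0.61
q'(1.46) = -0.23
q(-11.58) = 1.22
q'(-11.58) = -3.73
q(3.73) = -0.30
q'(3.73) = 0.30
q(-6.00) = -0.99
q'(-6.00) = -2.31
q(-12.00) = -3.28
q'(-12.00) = -28.43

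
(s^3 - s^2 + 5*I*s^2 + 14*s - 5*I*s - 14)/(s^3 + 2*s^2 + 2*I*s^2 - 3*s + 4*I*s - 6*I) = (s^2 + 5*I*s + 14)/(s^2 + s*(3 + 2*I) + 6*I)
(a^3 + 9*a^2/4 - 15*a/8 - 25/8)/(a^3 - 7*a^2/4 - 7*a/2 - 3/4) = (8*a^2 + 10*a - 25)/(2*(4*a^2 - 11*a - 3))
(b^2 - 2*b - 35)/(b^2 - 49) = (b + 5)/(b + 7)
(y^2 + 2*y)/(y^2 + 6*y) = (y + 2)/(y + 6)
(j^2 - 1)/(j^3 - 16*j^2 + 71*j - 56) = (j + 1)/(j^2 - 15*j + 56)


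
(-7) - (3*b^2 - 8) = 1 - 3*b^2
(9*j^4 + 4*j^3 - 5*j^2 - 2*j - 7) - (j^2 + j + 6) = 9*j^4 + 4*j^3 - 6*j^2 - 3*j - 13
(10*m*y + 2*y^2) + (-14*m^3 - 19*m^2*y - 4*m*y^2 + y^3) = -14*m^3 - 19*m^2*y - 4*m*y^2 + 10*m*y + y^3 + 2*y^2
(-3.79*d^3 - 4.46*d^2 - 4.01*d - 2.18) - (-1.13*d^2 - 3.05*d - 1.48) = -3.79*d^3 - 3.33*d^2 - 0.96*d - 0.7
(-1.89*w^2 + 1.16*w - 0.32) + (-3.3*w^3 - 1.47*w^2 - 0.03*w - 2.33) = -3.3*w^3 - 3.36*w^2 + 1.13*w - 2.65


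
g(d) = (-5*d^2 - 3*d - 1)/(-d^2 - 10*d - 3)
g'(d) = (-10*d - 3)/(-d^2 - 10*d - 3) + (2*d + 10)*(-5*d^2 - 3*d - 1)/(-d^2 - 10*d - 3)^2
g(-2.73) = -1.79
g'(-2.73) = 0.96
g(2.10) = 1.03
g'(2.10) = 0.33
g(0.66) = 0.51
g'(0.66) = 0.38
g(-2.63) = -1.69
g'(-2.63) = 0.93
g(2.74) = 1.23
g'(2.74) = 0.30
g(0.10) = 0.34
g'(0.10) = 0.14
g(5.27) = 1.86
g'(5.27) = 0.21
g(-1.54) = -0.82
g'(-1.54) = 0.67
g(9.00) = 2.49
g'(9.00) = 0.13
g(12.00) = 2.84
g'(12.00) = 0.10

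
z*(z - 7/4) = z^2 - 7*z/4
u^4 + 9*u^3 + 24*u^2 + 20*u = u*(u + 2)^2*(u + 5)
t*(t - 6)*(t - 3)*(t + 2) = t^4 - 7*t^3 + 36*t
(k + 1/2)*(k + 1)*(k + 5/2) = k^3 + 4*k^2 + 17*k/4 + 5/4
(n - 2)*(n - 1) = n^2 - 3*n + 2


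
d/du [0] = 0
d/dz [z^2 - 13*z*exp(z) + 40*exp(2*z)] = -13*z*exp(z) + 2*z + 80*exp(2*z) - 13*exp(z)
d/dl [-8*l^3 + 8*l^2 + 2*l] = -24*l^2 + 16*l + 2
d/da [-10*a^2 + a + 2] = 1 - 20*a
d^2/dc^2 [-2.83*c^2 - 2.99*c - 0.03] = -5.66000000000000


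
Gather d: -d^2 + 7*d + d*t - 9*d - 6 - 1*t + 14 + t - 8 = -d^2 + d*(t - 2)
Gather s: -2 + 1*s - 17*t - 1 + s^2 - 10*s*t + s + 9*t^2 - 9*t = s^2 + s*(2 - 10*t) + 9*t^2 - 26*t - 3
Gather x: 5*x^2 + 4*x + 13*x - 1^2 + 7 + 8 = 5*x^2 + 17*x + 14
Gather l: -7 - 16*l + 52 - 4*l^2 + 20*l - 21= -4*l^2 + 4*l + 24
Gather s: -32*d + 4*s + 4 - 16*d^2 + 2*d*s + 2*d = -16*d^2 - 30*d + s*(2*d + 4) + 4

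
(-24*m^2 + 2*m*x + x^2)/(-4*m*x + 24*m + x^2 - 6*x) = (6*m + x)/(x - 6)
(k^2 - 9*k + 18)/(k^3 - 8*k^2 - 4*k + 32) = (k^2 - 9*k + 18)/(k^3 - 8*k^2 - 4*k + 32)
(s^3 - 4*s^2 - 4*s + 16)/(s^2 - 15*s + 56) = (s^3 - 4*s^2 - 4*s + 16)/(s^2 - 15*s + 56)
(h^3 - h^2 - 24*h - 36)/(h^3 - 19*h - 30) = (h - 6)/(h - 5)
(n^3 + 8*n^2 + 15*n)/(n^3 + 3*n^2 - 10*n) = (n + 3)/(n - 2)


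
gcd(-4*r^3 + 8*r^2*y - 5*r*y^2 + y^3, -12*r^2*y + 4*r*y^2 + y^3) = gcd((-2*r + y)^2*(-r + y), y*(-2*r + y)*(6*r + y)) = -2*r + y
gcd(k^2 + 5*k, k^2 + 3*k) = k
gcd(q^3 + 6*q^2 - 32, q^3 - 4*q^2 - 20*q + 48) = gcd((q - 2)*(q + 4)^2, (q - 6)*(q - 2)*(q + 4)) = q^2 + 2*q - 8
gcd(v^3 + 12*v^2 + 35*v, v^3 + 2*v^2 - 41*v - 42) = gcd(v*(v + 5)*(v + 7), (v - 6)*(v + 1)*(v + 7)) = v + 7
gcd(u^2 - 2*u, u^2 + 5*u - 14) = u - 2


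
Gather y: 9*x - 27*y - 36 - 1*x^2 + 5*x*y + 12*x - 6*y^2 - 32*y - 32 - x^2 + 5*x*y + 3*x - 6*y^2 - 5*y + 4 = -2*x^2 + 24*x - 12*y^2 + y*(10*x - 64) - 64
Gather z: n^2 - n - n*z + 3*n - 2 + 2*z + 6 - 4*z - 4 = n^2 + 2*n + z*(-n - 2)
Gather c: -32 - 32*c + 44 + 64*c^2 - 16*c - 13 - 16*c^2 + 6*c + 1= 48*c^2 - 42*c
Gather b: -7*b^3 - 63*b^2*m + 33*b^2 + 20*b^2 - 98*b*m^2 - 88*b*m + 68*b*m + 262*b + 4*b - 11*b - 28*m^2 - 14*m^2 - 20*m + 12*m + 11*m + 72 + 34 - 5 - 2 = -7*b^3 + b^2*(53 - 63*m) + b*(-98*m^2 - 20*m + 255) - 42*m^2 + 3*m + 99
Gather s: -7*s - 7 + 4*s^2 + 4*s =4*s^2 - 3*s - 7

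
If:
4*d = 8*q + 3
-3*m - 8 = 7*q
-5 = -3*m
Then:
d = -83/28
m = 5/3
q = -13/7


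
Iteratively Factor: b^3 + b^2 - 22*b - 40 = (b + 2)*(b^2 - b - 20) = (b - 5)*(b + 2)*(b + 4)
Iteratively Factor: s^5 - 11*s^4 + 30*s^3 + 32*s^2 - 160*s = (s - 4)*(s^4 - 7*s^3 + 2*s^2 + 40*s) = (s - 4)*(s + 2)*(s^3 - 9*s^2 + 20*s) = s*(s - 4)*(s + 2)*(s^2 - 9*s + 20) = s*(s - 4)^2*(s + 2)*(s - 5)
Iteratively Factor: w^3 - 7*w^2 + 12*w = (w - 4)*(w^2 - 3*w) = w*(w - 4)*(w - 3)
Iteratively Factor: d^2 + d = (d + 1)*(d)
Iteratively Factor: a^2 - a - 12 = (a - 4)*(a + 3)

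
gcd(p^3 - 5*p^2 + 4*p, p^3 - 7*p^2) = p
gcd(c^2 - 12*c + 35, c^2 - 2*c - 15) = c - 5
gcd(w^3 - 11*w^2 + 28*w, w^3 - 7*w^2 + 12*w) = w^2 - 4*w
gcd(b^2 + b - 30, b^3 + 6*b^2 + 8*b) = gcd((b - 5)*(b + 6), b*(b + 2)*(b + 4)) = 1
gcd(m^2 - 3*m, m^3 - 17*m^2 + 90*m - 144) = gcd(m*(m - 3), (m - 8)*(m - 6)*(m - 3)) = m - 3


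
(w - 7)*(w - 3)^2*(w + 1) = w^4 - 12*w^3 + 38*w^2 - 12*w - 63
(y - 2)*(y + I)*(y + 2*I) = y^3 - 2*y^2 + 3*I*y^2 - 2*y - 6*I*y + 4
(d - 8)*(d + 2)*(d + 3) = d^3 - 3*d^2 - 34*d - 48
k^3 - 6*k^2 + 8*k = k*(k - 4)*(k - 2)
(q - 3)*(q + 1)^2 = q^3 - q^2 - 5*q - 3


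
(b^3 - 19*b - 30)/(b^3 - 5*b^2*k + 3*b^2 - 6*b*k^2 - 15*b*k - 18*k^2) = (b^2 - 3*b - 10)/(b^2 - 5*b*k - 6*k^2)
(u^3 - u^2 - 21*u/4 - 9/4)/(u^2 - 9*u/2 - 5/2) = (2*u^2 - 3*u - 9)/(2*(u - 5))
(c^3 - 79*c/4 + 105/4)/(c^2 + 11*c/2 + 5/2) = (4*c^2 - 20*c + 21)/(2*(2*c + 1))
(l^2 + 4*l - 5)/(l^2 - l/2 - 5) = 2*(-l^2 - 4*l + 5)/(-2*l^2 + l + 10)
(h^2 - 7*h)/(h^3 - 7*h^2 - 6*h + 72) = h*(h - 7)/(h^3 - 7*h^2 - 6*h + 72)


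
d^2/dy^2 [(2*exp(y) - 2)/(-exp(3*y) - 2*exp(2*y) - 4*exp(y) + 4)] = (-8*exp(5*y) + 6*exp(4*y) + 68*exp(3*y) - 40*exp(2*y) + 24*exp(y) + 64)*exp(2*y)/(exp(9*y) + 6*exp(8*y) + 24*exp(7*y) + 44*exp(6*y) + 48*exp(5*y) - 48*exp(4*y) - 80*exp(3*y) - 96*exp(2*y) + 192*exp(y) - 64)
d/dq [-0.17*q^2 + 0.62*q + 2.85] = 0.62 - 0.34*q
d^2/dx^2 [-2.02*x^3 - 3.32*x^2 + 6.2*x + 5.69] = -12.12*x - 6.64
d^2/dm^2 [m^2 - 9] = 2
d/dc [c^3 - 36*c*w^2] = 3*c^2 - 36*w^2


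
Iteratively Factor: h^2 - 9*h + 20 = (h - 5)*(h - 4)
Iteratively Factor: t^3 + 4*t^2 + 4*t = (t)*(t^2 + 4*t + 4) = t*(t + 2)*(t + 2)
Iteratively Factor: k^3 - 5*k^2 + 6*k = (k)*(k^2 - 5*k + 6) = k*(k - 2)*(k - 3)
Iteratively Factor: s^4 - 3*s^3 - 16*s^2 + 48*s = (s - 4)*(s^3 + s^2 - 12*s) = s*(s - 4)*(s^2 + s - 12) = s*(s - 4)*(s - 3)*(s + 4)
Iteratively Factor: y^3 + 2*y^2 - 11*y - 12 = (y + 1)*(y^2 + y - 12) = (y + 1)*(y + 4)*(y - 3)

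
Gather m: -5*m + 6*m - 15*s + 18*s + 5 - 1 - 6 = m + 3*s - 2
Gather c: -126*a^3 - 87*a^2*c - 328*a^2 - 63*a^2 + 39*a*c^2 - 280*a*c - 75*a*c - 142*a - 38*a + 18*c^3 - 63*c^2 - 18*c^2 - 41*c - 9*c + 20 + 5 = -126*a^3 - 391*a^2 - 180*a + 18*c^3 + c^2*(39*a - 81) + c*(-87*a^2 - 355*a - 50) + 25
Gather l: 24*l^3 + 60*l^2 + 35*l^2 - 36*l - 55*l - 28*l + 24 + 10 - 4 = 24*l^3 + 95*l^2 - 119*l + 30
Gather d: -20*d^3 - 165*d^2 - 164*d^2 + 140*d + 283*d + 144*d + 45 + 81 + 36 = -20*d^3 - 329*d^2 + 567*d + 162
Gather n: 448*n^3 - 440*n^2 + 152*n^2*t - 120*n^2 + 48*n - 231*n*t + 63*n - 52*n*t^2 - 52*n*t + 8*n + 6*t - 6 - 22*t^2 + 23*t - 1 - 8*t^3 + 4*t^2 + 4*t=448*n^3 + n^2*(152*t - 560) + n*(-52*t^2 - 283*t + 119) - 8*t^3 - 18*t^2 + 33*t - 7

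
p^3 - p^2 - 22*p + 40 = (p - 4)*(p - 2)*(p + 5)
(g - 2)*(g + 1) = g^2 - g - 2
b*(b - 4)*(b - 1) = b^3 - 5*b^2 + 4*b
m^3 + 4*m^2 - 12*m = m*(m - 2)*(m + 6)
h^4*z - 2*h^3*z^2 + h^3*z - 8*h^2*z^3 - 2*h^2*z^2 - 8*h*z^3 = h*(h - 4*z)*(h + 2*z)*(h*z + z)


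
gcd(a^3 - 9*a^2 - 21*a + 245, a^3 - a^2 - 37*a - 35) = a^2 - 2*a - 35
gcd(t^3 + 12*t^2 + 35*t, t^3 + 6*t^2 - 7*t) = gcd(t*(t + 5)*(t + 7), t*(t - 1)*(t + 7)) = t^2 + 7*t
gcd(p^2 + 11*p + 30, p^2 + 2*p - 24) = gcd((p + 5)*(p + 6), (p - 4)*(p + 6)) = p + 6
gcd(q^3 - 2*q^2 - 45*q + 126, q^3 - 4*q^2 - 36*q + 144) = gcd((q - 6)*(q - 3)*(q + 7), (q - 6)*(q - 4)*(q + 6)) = q - 6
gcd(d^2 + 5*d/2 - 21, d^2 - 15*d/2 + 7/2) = 1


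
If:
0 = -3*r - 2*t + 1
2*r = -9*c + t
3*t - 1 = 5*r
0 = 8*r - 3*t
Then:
No Solution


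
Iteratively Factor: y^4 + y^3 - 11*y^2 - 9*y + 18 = (y + 3)*(y^3 - 2*y^2 - 5*y + 6) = (y + 2)*(y + 3)*(y^2 - 4*y + 3) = (y - 1)*(y + 2)*(y + 3)*(y - 3)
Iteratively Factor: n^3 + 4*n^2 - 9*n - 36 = (n + 3)*(n^2 + n - 12) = (n + 3)*(n + 4)*(n - 3)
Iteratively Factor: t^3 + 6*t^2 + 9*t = (t + 3)*(t^2 + 3*t) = t*(t + 3)*(t + 3)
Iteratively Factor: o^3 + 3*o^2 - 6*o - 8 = (o + 4)*(o^2 - o - 2) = (o - 2)*(o + 4)*(o + 1)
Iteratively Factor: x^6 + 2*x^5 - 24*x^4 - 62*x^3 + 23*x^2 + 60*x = (x + 3)*(x^5 - x^4 - 21*x^3 + x^2 + 20*x) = (x - 5)*(x + 3)*(x^4 + 4*x^3 - x^2 - 4*x) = x*(x - 5)*(x + 3)*(x^3 + 4*x^2 - x - 4) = x*(x - 5)*(x + 3)*(x + 4)*(x^2 - 1) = x*(x - 5)*(x + 1)*(x + 3)*(x + 4)*(x - 1)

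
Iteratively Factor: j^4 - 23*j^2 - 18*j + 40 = (j + 4)*(j^3 - 4*j^2 - 7*j + 10) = (j + 2)*(j + 4)*(j^2 - 6*j + 5) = (j - 1)*(j + 2)*(j + 4)*(j - 5)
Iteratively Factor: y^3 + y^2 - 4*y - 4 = (y + 2)*(y^2 - y - 2) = (y - 2)*(y + 2)*(y + 1)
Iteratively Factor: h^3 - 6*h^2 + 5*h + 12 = (h + 1)*(h^2 - 7*h + 12) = (h - 3)*(h + 1)*(h - 4)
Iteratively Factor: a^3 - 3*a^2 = (a)*(a^2 - 3*a) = a*(a - 3)*(a)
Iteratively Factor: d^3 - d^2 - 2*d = (d)*(d^2 - d - 2) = d*(d - 2)*(d + 1)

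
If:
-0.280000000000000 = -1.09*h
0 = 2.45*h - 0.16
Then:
No Solution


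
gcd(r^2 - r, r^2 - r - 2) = 1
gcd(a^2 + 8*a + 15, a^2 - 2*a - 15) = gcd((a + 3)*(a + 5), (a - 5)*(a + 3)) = a + 3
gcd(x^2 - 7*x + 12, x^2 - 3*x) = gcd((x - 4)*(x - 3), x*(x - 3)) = x - 3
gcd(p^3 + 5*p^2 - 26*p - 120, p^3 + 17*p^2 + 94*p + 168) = p^2 + 10*p + 24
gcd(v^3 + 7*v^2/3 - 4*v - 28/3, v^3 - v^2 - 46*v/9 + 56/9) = v^2 + v/3 - 14/3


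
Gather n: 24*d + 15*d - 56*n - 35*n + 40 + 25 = 39*d - 91*n + 65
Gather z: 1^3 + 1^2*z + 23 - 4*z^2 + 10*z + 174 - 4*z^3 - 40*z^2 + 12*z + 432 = -4*z^3 - 44*z^2 + 23*z + 630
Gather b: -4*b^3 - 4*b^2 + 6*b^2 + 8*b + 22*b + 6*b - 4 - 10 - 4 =-4*b^3 + 2*b^2 + 36*b - 18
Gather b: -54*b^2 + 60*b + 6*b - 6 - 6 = -54*b^2 + 66*b - 12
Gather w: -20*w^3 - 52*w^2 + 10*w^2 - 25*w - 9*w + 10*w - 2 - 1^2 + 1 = -20*w^3 - 42*w^2 - 24*w - 2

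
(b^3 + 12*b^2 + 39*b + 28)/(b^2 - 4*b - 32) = (b^2 + 8*b + 7)/(b - 8)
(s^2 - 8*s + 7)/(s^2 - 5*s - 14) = (s - 1)/(s + 2)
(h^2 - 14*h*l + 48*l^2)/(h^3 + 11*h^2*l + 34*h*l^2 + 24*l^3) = (h^2 - 14*h*l + 48*l^2)/(h^3 + 11*h^2*l + 34*h*l^2 + 24*l^3)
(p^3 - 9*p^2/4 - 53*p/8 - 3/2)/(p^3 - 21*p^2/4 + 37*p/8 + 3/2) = (2*p + 3)/(2*p - 3)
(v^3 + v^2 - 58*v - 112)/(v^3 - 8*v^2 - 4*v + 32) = (v + 7)/(v - 2)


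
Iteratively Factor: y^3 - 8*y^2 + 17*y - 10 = (y - 1)*(y^2 - 7*y + 10) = (y - 2)*(y - 1)*(y - 5)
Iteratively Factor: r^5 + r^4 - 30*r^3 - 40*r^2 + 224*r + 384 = (r - 4)*(r^4 + 5*r^3 - 10*r^2 - 80*r - 96) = (r - 4)^2*(r^3 + 9*r^2 + 26*r + 24) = (r - 4)^2*(r + 2)*(r^2 + 7*r + 12) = (r - 4)^2*(r + 2)*(r + 3)*(r + 4)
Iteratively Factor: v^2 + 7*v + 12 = (v + 3)*(v + 4)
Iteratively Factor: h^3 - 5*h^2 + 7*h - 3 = (h - 3)*(h^2 - 2*h + 1) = (h - 3)*(h - 1)*(h - 1)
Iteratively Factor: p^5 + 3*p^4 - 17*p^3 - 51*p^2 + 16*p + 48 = (p + 4)*(p^4 - p^3 - 13*p^2 + p + 12) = (p + 1)*(p + 4)*(p^3 - 2*p^2 - 11*p + 12) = (p - 1)*(p + 1)*(p + 4)*(p^2 - p - 12) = (p - 1)*(p + 1)*(p + 3)*(p + 4)*(p - 4)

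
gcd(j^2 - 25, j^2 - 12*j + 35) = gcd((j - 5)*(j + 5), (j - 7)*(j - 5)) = j - 5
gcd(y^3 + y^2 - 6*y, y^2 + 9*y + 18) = y + 3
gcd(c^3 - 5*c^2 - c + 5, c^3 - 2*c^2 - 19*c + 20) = c^2 - 6*c + 5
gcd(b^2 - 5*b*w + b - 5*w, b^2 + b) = b + 1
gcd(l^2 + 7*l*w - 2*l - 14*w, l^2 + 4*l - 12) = l - 2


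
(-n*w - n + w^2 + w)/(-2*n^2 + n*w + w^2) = (w + 1)/(2*n + w)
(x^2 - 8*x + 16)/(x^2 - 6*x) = (x^2 - 8*x + 16)/(x*(x - 6))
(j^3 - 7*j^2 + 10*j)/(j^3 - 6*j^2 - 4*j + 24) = j*(j - 5)/(j^2 - 4*j - 12)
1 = 1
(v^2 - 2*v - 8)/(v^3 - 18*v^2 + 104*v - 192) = (v + 2)/(v^2 - 14*v + 48)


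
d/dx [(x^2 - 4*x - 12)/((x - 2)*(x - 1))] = (x^2 + 28*x - 44)/(x^4 - 6*x^3 + 13*x^2 - 12*x + 4)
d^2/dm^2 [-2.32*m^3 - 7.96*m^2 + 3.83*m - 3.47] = -13.92*m - 15.92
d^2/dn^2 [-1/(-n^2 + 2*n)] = 2*(-n*(n - 2) + 4*(n - 1)^2)/(n^3*(n - 2)^3)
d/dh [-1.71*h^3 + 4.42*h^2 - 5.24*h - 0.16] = -5.13*h^2 + 8.84*h - 5.24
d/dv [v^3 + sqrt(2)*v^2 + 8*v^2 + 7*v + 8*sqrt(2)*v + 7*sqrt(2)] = 3*v^2 + 2*sqrt(2)*v + 16*v + 7 + 8*sqrt(2)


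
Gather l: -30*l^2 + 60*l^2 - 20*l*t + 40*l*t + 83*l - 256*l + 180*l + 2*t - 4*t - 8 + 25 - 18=30*l^2 + l*(20*t + 7) - 2*t - 1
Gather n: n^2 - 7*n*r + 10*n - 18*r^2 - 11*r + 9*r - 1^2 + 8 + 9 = n^2 + n*(10 - 7*r) - 18*r^2 - 2*r + 16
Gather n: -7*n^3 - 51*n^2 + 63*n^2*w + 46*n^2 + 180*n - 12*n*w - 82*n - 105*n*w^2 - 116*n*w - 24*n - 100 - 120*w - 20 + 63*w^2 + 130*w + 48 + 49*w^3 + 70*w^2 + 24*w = -7*n^3 + n^2*(63*w - 5) + n*(-105*w^2 - 128*w + 74) + 49*w^3 + 133*w^2 + 34*w - 72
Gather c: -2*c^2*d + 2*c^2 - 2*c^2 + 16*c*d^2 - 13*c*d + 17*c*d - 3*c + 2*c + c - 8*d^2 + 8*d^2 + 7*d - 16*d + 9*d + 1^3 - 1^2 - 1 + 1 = -2*c^2*d + c*(16*d^2 + 4*d)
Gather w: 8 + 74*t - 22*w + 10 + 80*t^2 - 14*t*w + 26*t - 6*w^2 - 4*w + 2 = 80*t^2 + 100*t - 6*w^2 + w*(-14*t - 26) + 20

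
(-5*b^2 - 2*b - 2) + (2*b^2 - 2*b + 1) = -3*b^2 - 4*b - 1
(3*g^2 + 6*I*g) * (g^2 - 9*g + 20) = 3*g^4 - 27*g^3 + 6*I*g^3 + 60*g^2 - 54*I*g^2 + 120*I*g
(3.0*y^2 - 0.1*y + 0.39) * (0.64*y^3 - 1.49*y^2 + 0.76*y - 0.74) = 1.92*y^5 - 4.534*y^4 + 2.6786*y^3 - 2.8771*y^2 + 0.3704*y - 0.2886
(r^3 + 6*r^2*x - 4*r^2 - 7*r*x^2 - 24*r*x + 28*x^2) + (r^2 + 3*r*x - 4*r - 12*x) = r^3 + 6*r^2*x - 3*r^2 - 7*r*x^2 - 21*r*x - 4*r + 28*x^2 - 12*x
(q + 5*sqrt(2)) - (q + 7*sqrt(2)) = -2*sqrt(2)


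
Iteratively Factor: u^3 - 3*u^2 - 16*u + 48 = (u - 4)*(u^2 + u - 12) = (u - 4)*(u - 3)*(u + 4)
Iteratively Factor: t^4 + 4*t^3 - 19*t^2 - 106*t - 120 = (t + 2)*(t^3 + 2*t^2 - 23*t - 60) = (t + 2)*(t + 3)*(t^2 - t - 20) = (t + 2)*(t + 3)*(t + 4)*(t - 5)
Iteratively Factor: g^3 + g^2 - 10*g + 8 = (g - 1)*(g^2 + 2*g - 8) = (g - 2)*(g - 1)*(g + 4)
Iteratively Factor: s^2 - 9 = (s - 3)*(s + 3)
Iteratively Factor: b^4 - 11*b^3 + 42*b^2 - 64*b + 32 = (b - 4)*(b^3 - 7*b^2 + 14*b - 8) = (b - 4)*(b - 1)*(b^2 - 6*b + 8) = (b - 4)*(b - 2)*(b - 1)*(b - 4)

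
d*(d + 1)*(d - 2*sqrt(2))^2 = d^4 - 4*sqrt(2)*d^3 + d^3 - 4*sqrt(2)*d^2 + 8*d^2 + 8*d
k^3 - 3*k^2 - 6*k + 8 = (k - 4)*(k - 1)*(k + 2)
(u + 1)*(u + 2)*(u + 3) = u^3 + 6*u^2 + 11*u + 6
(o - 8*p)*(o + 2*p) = o^2 - 6*o*p - 16*p^2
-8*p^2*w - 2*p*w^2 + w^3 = w*(-4*p + w)*(2*p + w)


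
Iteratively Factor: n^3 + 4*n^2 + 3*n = (n + 3)*(n^2 + n) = (n + 1)*(n + 3)*(n)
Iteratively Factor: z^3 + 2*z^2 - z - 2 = (z - 1)*(z^2 + 3*z + 2) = (z - 1)*(z + 1)*(z + 2)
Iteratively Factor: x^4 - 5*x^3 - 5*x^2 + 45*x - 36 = (x - 4)*(x^3 - x^2 - 9*x + 9) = (x - 4)*(x - 1)*(x^2 - 9) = (x - 4)*(x - 3)*(x - 1)*(x + 3)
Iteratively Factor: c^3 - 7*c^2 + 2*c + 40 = (c + 2)*(c^2 - 9*c + 20) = (c - 5)*(c + 2)*(c - 4)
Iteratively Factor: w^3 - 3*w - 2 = (w + 1)*(w^2 - w - 2) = (w - 2)*(w + 1)*(w + 1)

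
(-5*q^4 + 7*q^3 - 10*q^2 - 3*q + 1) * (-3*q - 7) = 15*q^5 + 14*q^4 - 19*q^3 + 79*q^2 + 18*q - 7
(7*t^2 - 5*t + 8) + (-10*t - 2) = 7*t^2 - 15*t + 6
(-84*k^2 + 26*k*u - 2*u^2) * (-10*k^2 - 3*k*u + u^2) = 840*k^4 - 8*k^3*u - 142*k^2*u^2 + 32*k*u^3 - 2*u^4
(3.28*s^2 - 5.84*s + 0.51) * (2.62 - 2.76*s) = -9.0528*s^3 + 24.712*s^2 - 16.7084*s + 1.3362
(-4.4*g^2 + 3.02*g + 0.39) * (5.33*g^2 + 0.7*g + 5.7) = -23.452*g^4 + 13.0166*g^3 - 20.8873*g^2 + 17.487*g + 2.223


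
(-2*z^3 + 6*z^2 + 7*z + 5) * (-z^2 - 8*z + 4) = 2*z^5 + 10*z^4 - 63*z^3 - 37*z^2 - 12*z + 20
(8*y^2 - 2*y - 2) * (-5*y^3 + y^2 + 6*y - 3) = -40*y^5 + 18*y^4 + 56*y^3 - 38*y^2 - 6*y + 6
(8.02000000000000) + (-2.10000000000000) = 5.92000000000000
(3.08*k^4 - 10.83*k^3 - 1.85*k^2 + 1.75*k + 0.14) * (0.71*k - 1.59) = 2.1868*k^5 - 12.5865*k^4 + 15.9062*k^3 + 4.184*k^2 - 2.6831*k - 0.2226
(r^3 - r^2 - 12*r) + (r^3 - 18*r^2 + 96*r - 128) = 2*r^3 - 19*r^2 + 84*r - 128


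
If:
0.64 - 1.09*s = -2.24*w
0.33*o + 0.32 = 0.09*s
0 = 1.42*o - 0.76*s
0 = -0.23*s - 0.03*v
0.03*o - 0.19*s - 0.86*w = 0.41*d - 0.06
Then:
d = 6.08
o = -1.98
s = -3.69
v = 28.32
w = -2.08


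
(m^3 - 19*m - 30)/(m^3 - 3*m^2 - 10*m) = (m + 3)/m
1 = 1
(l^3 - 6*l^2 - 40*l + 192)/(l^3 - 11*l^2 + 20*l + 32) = (l + 6)/(l + 1)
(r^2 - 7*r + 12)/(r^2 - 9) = (r - 4)/(r + 3)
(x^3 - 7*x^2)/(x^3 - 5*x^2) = (x - 7)/(x - 5)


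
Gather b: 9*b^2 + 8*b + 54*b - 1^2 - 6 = 9*b^2 + 62*b - 7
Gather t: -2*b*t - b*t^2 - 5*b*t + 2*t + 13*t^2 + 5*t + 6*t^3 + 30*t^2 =6*t^3 + t^2*(43 - b) + t*(7 - 7*b)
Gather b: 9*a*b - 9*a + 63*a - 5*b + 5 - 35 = 54*a + b*(9*a - 5) - 30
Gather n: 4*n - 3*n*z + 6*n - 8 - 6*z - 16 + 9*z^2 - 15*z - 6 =n*(10 - 3*z) + 9*z^2 - 21*z - 30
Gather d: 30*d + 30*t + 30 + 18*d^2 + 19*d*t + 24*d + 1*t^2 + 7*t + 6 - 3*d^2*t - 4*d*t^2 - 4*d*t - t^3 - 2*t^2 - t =d^2*(18 - 3*t) + d*(-4*t^2 + 15*t + 54) - t^3 - t^2 + 36*t + 36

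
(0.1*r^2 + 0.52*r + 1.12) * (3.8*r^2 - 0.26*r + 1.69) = 0.38*r^4 + 1.95*r^3 + 4.2898*r^2 + 0.5876*r + 1.8928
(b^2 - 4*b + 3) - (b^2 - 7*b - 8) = 3*b + 11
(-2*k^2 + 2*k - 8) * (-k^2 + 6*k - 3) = 2*k^4 - 14*k^3 + 26*k^2 - 54*k + 24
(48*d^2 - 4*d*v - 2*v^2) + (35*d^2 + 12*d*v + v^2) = 83*d^2 + 8*d*v - v^2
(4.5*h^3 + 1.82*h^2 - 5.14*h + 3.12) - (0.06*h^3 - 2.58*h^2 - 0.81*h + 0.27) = 4.44*h^3 + 4.4*h^2 - 4.33*h + 2.85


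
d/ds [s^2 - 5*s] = 2*s - 5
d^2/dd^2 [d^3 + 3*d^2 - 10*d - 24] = 6*d + 6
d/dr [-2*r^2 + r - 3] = 1 - 4*r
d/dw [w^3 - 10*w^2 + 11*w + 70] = 3*w^2 - 20*w + 11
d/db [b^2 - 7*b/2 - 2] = 2*b - 7/2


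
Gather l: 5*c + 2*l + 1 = 5*c + 2*l + 1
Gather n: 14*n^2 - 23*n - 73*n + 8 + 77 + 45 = 14*n^2 - 96*n + 130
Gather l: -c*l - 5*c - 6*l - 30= -5*c + l*(-c - 6) - 30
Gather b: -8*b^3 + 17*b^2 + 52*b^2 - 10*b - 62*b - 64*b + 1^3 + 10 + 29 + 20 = -8*b^3 + 69*b^2 - 136*b + 60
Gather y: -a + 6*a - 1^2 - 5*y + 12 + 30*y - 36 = 5*a + 25*y - 25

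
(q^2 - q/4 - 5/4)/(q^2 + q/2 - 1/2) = (4*q - 5)/(2*(2*q - 1))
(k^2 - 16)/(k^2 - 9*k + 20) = (k + 4)/(k - 5)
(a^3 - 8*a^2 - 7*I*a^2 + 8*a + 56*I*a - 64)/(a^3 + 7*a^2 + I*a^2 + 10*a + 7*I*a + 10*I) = (a^2 - 8*a*(1 + I) + 64*I)/(a^2 + 7*a + 10)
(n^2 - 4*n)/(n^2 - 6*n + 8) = n/(n - 2)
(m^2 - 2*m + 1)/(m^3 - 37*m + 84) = (m^2 - 2*m + 1)/(m^3 - 37*m + 84)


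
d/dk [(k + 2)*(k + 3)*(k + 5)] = 3*k^2 + 20*k + 31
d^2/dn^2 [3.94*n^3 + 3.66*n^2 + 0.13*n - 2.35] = 23.64*n + 7.32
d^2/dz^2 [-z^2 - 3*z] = -2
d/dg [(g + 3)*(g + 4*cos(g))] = g - (g + 3)*(4*sin(g) - 1) + 4*cos(g)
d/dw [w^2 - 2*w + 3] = 2*w - 2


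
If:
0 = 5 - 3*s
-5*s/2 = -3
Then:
No Solution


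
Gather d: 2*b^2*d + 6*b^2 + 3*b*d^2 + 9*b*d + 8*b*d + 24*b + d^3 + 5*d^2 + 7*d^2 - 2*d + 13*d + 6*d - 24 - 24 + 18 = 6*b^2 + 24*b + d^3 + d^2*(3*b + 12) + d*(2*b^2 + 17*b + 17) - 30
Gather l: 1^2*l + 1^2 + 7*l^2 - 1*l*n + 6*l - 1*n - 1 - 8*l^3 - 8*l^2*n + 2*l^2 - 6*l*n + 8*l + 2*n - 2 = -8*l^3 + l^2*(9 - 8*n) + l*(15 - 7*n) + n - 2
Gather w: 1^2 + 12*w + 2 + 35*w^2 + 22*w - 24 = 35*w^2 + 34*w - 21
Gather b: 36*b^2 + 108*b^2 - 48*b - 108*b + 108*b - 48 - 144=144*b^2 - 48*b - 192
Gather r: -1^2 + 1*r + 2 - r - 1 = 0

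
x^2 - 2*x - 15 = (x - 5)*(x + 3)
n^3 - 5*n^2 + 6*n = n*(n - 3)*(n - 2)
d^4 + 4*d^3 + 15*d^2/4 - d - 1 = (d - 1/2)*(d + 1/2)*(d + 2)^2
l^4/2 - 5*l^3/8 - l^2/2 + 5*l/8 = l*(l/2 + 1/2)*(l - 5/4)*(l - 1)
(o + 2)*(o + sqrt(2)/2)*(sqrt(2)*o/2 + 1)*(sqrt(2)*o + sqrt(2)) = o^4 + 3*sqrt(2)*o^3/2 + 3*o^3 + 3*o^2 + 9*sqrt(2)*o^2/2 + 3*o + 3*sqrt(2)*o + 2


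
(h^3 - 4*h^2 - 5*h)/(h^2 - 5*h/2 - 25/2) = 2*h*(h + 1)/(2*h + 5)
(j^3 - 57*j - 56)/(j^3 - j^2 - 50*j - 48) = (j + 7)/(j + 6)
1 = 1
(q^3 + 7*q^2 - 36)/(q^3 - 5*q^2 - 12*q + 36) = (q + 6)/(q - 6)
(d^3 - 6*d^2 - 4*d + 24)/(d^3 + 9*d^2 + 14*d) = (d^2 - 8*d + 12)/(d*(d + 7))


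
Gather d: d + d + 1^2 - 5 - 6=2*d - 10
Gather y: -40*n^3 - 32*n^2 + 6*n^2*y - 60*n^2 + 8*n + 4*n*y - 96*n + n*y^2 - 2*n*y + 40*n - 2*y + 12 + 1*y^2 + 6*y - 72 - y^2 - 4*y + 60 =-40*n^3 - 92*n^2 + n*y^2 - 48*n + y*(6*n^2 + 2*n)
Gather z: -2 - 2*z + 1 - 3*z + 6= 5 - 5*z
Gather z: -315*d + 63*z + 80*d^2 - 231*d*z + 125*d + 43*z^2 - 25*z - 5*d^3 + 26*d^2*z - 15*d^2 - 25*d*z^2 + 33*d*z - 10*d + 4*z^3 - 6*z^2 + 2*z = -5*d^3 + 65*d^2 - 200*d + 4*z^3 + z^2*(37 - 25*d) + z*(26*d^2 - 198*d + 40)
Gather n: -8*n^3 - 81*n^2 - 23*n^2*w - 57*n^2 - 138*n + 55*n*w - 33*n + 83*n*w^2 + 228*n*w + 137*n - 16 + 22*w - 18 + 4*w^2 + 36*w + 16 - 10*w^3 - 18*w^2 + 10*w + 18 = -8*n^3 + n^2*(-23*w - 138) + n*(83*w^2 + 283*w - 34) - 10*w^3 - 14*w^2 + 68*w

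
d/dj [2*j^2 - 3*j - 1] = 4*j - 3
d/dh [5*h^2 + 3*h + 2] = 10*h + 3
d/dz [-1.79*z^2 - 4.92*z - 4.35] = -3.58*z - 4.92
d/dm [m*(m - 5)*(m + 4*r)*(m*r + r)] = 2*r*(2*m^3 + 6*m^2*r - 6*m^2 - 16*m*r - 5*m - 10*r)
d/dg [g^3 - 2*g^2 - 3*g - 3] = 3*g^2 - 4*g - 3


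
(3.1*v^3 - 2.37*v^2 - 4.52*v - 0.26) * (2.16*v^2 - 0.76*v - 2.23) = 6.696*v^5 - 7.4752*v^4 - 14.875*v^3 + 8.1587*v^2 + 10.2772*v + 0.5798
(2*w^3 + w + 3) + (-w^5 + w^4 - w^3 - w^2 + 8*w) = -w^5 + w^4 + w^3 - w^2 + 9*w + 3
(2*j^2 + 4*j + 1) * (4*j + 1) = 8*j^3 + 18*j^2 + 8*j + 1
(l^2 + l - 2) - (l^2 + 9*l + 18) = -8*l - 20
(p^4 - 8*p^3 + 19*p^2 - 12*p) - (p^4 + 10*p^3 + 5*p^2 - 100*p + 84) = -18*p^3 + 14*p^2 + 88*p - 84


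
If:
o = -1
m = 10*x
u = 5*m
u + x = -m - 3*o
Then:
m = 30/61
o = -1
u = 150/61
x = 3/61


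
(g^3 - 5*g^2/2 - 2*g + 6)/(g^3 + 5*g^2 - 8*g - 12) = (g^2 - g/2 - 3)/(g^2 + 7*g + 6)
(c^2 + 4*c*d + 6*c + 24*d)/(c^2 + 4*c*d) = (c + 6)/c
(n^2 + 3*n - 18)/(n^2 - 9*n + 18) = (n + 6)/(n - 6)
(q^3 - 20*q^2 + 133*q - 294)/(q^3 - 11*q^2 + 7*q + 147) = (q - 6)/(q + 3)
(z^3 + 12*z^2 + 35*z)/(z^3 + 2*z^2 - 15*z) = (z + 7)/(z - 3)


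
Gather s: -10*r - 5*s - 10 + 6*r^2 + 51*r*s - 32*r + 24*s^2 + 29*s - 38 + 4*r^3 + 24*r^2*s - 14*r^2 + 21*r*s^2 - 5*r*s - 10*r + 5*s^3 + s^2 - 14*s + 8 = 4*r^3 - 8*r^2 - 52*r + 5*s^3 + s^2*(21*r + 25) + s*(24*r^2 + 46*r + 10) - 40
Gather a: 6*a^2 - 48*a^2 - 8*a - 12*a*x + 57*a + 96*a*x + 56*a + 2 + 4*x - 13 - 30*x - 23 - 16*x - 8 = -42*a^2 + a*(84*x + 105) - 42*x - 42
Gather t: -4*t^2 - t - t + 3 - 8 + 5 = -4*t^2 - 2*t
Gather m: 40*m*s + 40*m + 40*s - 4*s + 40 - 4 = m*(40*s + 40) + 36*s + 36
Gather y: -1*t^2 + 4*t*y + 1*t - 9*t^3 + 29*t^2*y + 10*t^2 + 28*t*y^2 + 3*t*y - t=-9*t^3 + 9*t^2 + 28*t*y^2 + y*(29*t^2 + 7*t)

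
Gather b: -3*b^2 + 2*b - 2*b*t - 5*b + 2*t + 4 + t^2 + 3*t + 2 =-3*b^2 + b*(-2*t - 3) + t^2 + 5*t + 6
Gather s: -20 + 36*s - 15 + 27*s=63*s - 35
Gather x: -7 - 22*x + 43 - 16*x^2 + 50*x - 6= -16*x^2 + 28*x + 30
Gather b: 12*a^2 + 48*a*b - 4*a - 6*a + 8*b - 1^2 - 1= 12*a^2 - 10*a + b*(48*a + 8) - 2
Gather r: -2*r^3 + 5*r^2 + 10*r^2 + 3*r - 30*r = -2*r^3 + 15*r^2 - 27*r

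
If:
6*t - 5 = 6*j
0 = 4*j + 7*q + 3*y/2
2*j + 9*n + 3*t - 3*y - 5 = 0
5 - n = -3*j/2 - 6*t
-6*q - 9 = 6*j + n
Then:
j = -37/42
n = 95/28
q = -199/168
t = -1/21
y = 1985/252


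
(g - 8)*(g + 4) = g^2 - 4*g - 32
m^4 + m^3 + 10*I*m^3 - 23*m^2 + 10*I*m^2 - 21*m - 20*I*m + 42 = (m - 1)*(m + 2)*(m + 3*I)*(m + 7*I)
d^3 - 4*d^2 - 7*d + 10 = (d - 5)*(d - 1)*(d + 2)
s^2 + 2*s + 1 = (s + 1)^2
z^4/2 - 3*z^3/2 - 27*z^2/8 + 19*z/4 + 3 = (z/2 + 1)*(z - 4)*(z - 3/2)*(z + 1/2)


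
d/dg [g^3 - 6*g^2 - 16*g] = 3*g^2 - 12*g - 16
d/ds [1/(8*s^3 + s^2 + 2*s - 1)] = 2*(-12*s^2 - s - 1)/(8*s^3 + s^2 + 2*s - 1)^2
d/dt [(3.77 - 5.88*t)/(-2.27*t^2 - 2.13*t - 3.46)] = (-13.3476*t^2 + 17.1158*t + 28.3749)/(5.1529*t^4 + 9.6702*t^3 + 20.2453*t^2 + 14.7396*t + 11.9716)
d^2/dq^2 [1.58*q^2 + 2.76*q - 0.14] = 3.16000000000000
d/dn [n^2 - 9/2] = 2*n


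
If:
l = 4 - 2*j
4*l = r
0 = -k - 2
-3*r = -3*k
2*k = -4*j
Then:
No Solution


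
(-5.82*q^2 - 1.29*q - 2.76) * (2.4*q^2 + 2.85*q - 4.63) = -13.968*q^4 - 19.683*q^3 + 16.6461*q^2 - 1.8933*q + 12.7788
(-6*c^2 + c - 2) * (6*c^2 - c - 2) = -36*c^4 + 12*c^3 - c^2 + 4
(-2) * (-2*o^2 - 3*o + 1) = 4*o^2 + 6*o - 2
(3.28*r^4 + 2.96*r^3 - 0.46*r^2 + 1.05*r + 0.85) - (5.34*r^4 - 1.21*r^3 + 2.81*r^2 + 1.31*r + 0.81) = -2.06*r^4 + 4.17*r^3 - 3.27*r^2 - 0.26*r + 0.0399999999999999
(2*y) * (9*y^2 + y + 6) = 18*y^3 + 2*y^2 + 12*y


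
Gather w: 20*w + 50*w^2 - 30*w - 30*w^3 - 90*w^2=-30*w^3 - 40*w^2 - 10*w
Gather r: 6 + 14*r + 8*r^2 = 8*r^2 + 14*r + 6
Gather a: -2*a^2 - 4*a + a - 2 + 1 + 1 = -2*a^2 - 3*a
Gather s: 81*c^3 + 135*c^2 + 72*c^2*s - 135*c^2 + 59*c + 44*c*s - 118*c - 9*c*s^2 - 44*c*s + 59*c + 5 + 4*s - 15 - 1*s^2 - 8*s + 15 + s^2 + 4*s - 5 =81*c^3 + 72*c^2*s - 9*c*s^2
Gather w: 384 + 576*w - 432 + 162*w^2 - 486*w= 162*w^2 + 90*w - 48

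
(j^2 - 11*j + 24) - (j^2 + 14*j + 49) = -25*j - 25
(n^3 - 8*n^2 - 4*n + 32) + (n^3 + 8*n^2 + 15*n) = 2*n^3 + 11*n + 32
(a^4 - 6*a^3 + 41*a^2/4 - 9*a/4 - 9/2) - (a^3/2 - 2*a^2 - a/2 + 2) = a^4 - 13*a^3/2 + 49*a^2/4 - 7*a/4 - 13/2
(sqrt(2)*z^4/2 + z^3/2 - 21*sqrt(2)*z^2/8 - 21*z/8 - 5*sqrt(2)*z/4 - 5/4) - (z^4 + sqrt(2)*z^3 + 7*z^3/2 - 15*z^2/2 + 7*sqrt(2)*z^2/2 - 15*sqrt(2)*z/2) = -z^4 + sqrt(2)*z^4/2 - 3*z^3 - sqrt(2)*z^3 - 49*sqrt(2)*z^2/8 + 15*z^2/2 - 21*z/8 + 25*sqrt(2)*z/4 - 5/4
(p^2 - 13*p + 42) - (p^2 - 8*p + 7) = 35 - 5*p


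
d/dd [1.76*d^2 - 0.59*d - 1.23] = 3.52*d - 0.59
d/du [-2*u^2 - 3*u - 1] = -4*u - 3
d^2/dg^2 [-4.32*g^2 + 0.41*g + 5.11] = -8.64000000000000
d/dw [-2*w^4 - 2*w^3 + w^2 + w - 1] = -8*w^3 - 6*w^2 + 2*w + 1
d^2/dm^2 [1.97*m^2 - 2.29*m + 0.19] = 3.94000000000000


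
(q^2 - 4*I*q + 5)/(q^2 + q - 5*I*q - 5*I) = (q + I)/(q + 1)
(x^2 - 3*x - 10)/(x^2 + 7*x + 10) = (x - 5)/(x + 5)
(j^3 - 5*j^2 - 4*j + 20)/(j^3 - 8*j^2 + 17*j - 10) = (j + 2)/(j - 1)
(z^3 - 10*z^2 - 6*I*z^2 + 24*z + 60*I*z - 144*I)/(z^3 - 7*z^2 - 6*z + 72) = (z - 6*I)/(z + 3)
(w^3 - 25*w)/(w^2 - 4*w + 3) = w*(w^2 - 25)/(w^2 - 4*w + 3)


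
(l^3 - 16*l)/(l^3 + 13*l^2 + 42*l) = (l^2 - 16)/(l^2 + 13*l + 42)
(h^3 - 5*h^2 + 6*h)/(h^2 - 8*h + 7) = h*(h^2 - 5*h + 6)/(h^2 - 8*h + 7)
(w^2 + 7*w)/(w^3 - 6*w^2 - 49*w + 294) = w/(w^2 - 13*w + 42)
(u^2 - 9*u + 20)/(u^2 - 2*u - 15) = (u - 4)/(u + 3)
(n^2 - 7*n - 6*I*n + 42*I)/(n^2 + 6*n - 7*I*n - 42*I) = (n^2 - n*(7 + 6*I) + 42*I)/(n^2 + n*(6 - 7*I) - 42*I)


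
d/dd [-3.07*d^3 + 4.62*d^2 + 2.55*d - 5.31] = -9.21*d^2 + 9.24*d + 2.55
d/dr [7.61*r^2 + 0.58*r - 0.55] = 15.22*r + 0.58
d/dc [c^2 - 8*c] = 2*c - 8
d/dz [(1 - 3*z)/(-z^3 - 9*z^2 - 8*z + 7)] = (-6*z^3 - 24*z^2 + 18*z - 13)/(z^6 + 18*z^5 + 97*z^4 + 130*z^3 - 62*z^2 - 112*z + 49)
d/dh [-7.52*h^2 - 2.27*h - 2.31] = -15.04*h - 2.27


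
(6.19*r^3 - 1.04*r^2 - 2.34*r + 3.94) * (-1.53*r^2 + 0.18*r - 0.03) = -9.4707*r^5 + 2.7054*r^4 + 3.2073*r^3 - 6.4182*r^2 + 0.7794*r - 0.1182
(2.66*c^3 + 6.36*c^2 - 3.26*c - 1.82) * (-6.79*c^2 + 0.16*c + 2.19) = -18.0614*c^5 - 42.7588*c^4 + 28.9784*c^3 + 25.7646*c^2 - 7.4306*c - 3.9858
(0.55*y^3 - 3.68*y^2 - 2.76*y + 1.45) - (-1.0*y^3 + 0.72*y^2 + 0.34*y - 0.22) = 1.55*y^3 - 4.4*y^2 - 3.1*y + 1.67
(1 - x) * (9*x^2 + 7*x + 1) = -9*x^3 + 2*x^2 + 6*x + 1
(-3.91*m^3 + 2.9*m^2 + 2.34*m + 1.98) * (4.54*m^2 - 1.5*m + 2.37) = -17.7514*m^5 + 19.031*m^4 - 2.9931*m^3 + 12.3522*m^2 + 2.5758*m + 4.6926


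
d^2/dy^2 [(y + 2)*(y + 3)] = 2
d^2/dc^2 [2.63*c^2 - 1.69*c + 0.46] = 5.26000000000000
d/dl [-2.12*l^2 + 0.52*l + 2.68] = 0.52 - 4.24*l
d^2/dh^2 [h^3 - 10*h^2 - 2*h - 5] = 6*h - 20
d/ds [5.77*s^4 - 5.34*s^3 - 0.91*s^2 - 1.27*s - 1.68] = 23.08*s^3 - 16.02*s^2 - 1.82*s - 1.27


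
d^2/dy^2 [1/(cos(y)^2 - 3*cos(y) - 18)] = (4*sin(y)^4 - 83*sin(y)^2 - 171*cos(y)/4 - 9*cos(3*y)/4 + 25)/(sin(y)^2 + 3*cos(y) + 17)^3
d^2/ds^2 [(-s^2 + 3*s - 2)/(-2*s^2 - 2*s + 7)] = 2*(-16*s^3 + 66*s^2 - 102*s + 43)/(8*s^6 + 24*s^5 - 60*s^4 - 160*s^3 + 210*s^2 + 294*s - 343)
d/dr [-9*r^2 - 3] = -18*r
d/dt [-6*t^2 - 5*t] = -12*t - 5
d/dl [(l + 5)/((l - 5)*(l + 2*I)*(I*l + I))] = I*((l - 5)*(l + 1)*(l + 5) - (l - 5)*(l + 1)*(l + 2*I) + (l - 5)*(l + 5)*(l + 2*I) + (l + 1)*(l + 5)*(l + 2*I))/((l - 5)^2*(l + 1)^2*(l + 2*I)^2)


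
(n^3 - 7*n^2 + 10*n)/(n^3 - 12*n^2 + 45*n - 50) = n/(n - 5)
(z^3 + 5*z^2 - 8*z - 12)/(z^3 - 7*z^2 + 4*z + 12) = (z + 6)/(z - 6)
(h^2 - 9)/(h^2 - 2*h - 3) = (h + 3)/(h + 1)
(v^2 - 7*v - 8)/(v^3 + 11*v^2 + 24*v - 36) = (v^2 - 7*v - 8)/(v^3 + 11*v^2 + 24*v - 36)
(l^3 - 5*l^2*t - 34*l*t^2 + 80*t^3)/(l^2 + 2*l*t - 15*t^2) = (-l^2 + 10*l*t - 16*t^2)/(-l + 3*t)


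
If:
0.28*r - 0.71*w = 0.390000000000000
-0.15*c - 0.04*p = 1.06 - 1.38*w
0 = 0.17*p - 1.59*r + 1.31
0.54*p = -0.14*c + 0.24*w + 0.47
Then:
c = -8.76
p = 3.10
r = 1.16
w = -0.09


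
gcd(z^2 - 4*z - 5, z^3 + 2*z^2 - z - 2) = z + 1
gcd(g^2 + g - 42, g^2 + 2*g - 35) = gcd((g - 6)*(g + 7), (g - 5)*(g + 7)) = g + 7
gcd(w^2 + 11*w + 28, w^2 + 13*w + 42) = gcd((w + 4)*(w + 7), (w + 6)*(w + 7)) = w + 7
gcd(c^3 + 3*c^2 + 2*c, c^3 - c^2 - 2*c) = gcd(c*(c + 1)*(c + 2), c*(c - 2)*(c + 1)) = c^2 + c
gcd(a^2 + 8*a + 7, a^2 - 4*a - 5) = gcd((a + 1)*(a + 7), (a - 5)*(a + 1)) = a + 1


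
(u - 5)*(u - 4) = u^2 - 9*u + 20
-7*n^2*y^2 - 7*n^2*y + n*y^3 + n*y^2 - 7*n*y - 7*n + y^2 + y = (-7*n + y)*(y + 1)*(n*y + 1)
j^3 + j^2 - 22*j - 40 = (j - 5)*(j + 2)*(j + 4)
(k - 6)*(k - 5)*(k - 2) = k^3 - 13*k^2 + 52*k - 60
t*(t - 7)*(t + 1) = t^3 - 6*t^2 - 7*t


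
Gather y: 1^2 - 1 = 0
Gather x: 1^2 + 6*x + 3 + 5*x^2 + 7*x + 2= 5*x^2 + 13*x + 6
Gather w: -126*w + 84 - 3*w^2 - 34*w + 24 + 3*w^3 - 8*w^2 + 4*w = 3*w^3 - 11*w^2 - 156*w + 108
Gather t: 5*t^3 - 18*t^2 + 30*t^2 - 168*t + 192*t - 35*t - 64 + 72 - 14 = 5*t^3 + 12*t^2 - 11*t - 6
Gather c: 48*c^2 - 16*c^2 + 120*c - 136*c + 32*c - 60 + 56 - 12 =32*c^2 + 16*c - 16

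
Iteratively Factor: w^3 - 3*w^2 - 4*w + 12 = (w - 2)*(w^2 - w - 6) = (w - 3)*(w - 2)*(w + 2)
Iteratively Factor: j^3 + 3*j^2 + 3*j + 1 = (j + 1)*(j^2 + 2*j + 1) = (j + 1)^2*(j + 1)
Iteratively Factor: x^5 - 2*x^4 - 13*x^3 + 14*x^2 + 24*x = (x - 2)*(x^4 - 13*x^2 - 12*x) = (x - 4)*(x - 2)*(x^3 + 4*x^2 + 3*x) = (x - 4)*(x - 2)*(x + 1)*(x^2 + 3*x) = (x - 4)*(x - 2)*(x + 1)*(x + 3)*(x)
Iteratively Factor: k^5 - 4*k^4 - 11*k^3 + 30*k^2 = (k)*(k^4 - 4*k^3 - 11*k^2 + 30*k) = k*(k - 5)*(k^3 + k^2 - 6*k) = k*(k - 5)*(k - 2)*(k^2 + 3*k) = k^2*(k - 5)*(k - 2)*(k + 3)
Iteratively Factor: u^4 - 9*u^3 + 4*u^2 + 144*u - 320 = (u - 4)*(u^3 - 5*u^2 - 16*u + 80) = (u - 4)^2*(u^2 - u - 20) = (u - 4)^2*(u + 4)*(u - 5)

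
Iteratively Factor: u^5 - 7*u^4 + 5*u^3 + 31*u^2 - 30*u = (u)*(u^4 - 7*u^3 + 5*u^2 + 31*u - 30) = u*(u + 2)*(u^3 - 9*u^2 + 23*u - 15) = u*(u - 5)*(u + 2)*(u^2 - 4*u + 3) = u*(u - 5)*(u - 3)*(u + 2)*(u - 1)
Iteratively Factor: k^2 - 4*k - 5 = (k - 5)*(k + 1)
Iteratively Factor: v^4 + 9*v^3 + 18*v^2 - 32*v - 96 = (v - 2)*(v^3 + 11*v^2 + 40*v + 48) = (v - 2)*(v + 4)*(v^2 + 7*v + 12) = (v - 2)*(v + 4)^2*(v + 3)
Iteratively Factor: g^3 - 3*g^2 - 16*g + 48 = (g - 4)*(g^2 + g - 12) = (g - 4)*(g - 3)*(g + 4)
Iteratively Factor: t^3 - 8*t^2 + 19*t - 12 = (t - 1)*(t^2 - 7*t + 12) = (t - 3)*(t - 1)*(t - 4)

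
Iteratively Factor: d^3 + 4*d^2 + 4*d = (d + 2)*(d^2 + 2*d) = d*(d + 2)*(d + 2)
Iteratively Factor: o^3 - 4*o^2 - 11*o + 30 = (o - 5)*(o^2 + o - 6) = (o - 5)*(o + 3)*(o - 2)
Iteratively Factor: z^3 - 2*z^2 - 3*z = (z + 1)*(z^2 - 3*z) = z*(z + 1)*(z - 3)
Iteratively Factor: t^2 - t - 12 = (t - 4)*(t + 3)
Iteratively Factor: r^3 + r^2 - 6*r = (r - 2)*(r^2 + 3*r) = r*(r - 2)*(r + 3)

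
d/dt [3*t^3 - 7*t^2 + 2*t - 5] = 9*t^2 - 14*t + 2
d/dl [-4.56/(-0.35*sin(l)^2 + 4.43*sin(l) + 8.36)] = (20.2008 - 3.192*sin(l))*cos(l)/(-0.35*sin(l)^2 + 4.43*sin(l) + 8.36)^2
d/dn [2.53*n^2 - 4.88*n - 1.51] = 5.06*n - 4.88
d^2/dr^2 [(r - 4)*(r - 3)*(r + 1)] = 6*r - 12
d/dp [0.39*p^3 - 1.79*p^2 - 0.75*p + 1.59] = 1.17*p^2 - 3.58*p - 0.75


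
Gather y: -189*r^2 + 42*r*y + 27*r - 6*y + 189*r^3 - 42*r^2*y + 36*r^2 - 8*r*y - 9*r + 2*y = 189*r^3 - 153*r^2 + 18*r + y*(-42*r^2 + 34*r - 4)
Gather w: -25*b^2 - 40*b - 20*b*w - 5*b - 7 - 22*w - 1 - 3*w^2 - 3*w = -25*b^2 - 45*b - 3*w^2 + w*(-20*b - 25) - 8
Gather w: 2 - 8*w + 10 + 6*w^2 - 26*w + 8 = 6*w^2 - 34*w + 20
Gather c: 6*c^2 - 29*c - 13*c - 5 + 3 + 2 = 6*c^2 - 42*c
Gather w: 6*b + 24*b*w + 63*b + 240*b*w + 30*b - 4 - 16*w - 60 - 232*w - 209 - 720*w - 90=99*b + w*(264*b - 968) - 363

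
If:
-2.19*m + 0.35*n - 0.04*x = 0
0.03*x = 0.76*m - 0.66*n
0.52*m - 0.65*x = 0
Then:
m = 0.00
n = 0.00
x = 0.00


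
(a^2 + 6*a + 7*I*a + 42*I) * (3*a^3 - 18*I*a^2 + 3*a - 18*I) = 3*a^5 + 18*a^4 + 3*I*a^4 + 129*a^3 + 18*I*a^3 + 774*a^2 + 3*I*a^2 + 126*a + 18*I*a + 756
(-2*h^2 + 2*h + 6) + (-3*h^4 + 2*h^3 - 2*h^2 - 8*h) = -3*h^4 + 2*h^3 - 4*h^2 - 6*h + 6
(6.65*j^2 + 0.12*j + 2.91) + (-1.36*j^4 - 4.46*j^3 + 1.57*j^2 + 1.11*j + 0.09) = -1.36*j^4 - 4.46*j^3 + 8.22*j^2 + 1.23*j + 3.0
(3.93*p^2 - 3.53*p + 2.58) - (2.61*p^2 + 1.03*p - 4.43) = 1.32*p^2 - 4.56*p + 7.01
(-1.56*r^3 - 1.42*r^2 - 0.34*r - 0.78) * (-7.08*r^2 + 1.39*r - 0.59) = 11.0448*r^5 + 7.8852*r^4 + 1.3538*r^3 + 5.8876*r^2 - 0.8836*r + 0.4602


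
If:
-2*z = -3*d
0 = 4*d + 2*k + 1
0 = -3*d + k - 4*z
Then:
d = -1/22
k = -9/22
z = -3/44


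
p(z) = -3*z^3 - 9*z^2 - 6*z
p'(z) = -9*z^2 - 18*z - 6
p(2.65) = -134.93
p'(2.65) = -116.90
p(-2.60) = 7.49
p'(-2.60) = -20.04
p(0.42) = -4.33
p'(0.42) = -15.15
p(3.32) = -228.90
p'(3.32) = -164.96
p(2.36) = -103.72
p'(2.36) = -98.61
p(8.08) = -2218.60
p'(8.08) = -739.02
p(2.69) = -139.66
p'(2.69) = -119.54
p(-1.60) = -1.15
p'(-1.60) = -0.24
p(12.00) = -6552.00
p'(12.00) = -1518.00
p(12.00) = -6552.00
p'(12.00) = -1518.00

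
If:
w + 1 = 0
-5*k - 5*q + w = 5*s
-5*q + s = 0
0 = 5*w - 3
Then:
No Solution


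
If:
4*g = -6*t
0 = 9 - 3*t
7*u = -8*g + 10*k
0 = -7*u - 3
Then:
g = -9/2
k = -39/10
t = 3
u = -3/7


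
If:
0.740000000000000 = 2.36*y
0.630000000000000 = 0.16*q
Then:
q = 3.94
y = 0.31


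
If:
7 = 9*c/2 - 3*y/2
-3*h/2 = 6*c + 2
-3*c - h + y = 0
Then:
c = 5/6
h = -14/3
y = -13/6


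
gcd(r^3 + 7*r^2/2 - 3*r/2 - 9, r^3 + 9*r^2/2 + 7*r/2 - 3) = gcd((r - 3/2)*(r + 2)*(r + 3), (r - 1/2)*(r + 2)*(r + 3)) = r^2 + 5*r + 6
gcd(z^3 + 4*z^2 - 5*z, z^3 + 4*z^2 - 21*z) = z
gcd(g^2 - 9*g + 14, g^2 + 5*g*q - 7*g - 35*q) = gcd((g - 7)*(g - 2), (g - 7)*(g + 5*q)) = g - 7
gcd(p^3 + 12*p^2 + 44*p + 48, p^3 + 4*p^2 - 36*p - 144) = p^2 + 10*p + 24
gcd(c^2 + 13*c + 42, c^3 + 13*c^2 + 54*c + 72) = c + 6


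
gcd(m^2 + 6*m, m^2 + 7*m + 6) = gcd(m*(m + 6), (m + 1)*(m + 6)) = m + 6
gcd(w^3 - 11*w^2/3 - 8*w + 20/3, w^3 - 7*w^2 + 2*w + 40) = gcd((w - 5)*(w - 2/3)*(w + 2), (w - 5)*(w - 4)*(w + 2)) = w^2 - 3*w - 10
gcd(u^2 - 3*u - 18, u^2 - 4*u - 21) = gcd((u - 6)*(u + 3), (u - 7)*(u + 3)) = u + 3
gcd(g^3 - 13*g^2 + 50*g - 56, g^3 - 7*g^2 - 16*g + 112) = g^2 - 11*g + 28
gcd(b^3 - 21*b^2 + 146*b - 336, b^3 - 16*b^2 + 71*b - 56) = b^2 - 15*b + 56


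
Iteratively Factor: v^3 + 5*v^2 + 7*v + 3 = (v + 1)*(v^2 + 4*v + 3) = (v + 1)^2*(v + 3)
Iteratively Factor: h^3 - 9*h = (h)*(h^2 - 9) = h*(h + 3)*(h - 3)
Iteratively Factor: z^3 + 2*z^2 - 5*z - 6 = (z - 2)*(z^2 + 4*z + 3) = (z - 2)*(z + 3)*(z + 1)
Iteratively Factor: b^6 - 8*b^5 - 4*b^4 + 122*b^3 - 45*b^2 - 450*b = (b - 5)*(b^5 - 3*b^4 - 19*b^3 + 27*b^2 + 90*b) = (b - 5)*(b + 2)*(b^4 - 5*b^3 - 9*b^2 + 45*b) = (b - 5)*(b - 3)*(b + 2)*(b^3 - 2*b^2 - 15*b) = b*(b - 5)*(b - 3)*(b + 2)*(b^2 - 2*b - 15) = b*(b - 5)^2*(b - 3)*(b + 2)*(b + 3)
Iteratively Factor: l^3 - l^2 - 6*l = (l + 2)*(l^2 - 3*l) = (l - 3)*(l + 2)*(l)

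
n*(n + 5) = n^2 + 5*n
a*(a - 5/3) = a^2 - 5*a/3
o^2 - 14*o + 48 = (o - 8)*(o - 6)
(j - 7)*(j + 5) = j^2 - 2*j - 35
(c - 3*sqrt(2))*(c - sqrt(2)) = c^2 - 4*sqrt(2)*c + 6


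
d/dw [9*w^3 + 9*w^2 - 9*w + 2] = 27*w^2 + 18*w - 9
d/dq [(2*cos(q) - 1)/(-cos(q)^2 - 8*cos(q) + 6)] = 2*(sin(q)^2 + cos(q) - 3)*sin(q)/(cos(q)^2 + 8*cos(q) - 6)^2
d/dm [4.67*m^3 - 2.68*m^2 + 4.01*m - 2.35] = 14.01*m^2 - 5.36*m + 4.01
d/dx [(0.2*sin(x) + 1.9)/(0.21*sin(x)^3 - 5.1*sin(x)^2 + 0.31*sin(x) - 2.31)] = (-0.084*sin(x)^3 - 0.177*sin(x)^2 + 19.38*sin(x) - 1.051)*cos(x)/(0.0441*sin(x)^6 - 2.142*sin(x)^5 + 26.1402*sin(x)^4 - 4.1322*sin(x)^3 + 23.6581*sin(x)^2 - 1.4322*sin(x) + 5.3361)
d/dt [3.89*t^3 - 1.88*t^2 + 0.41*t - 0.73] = 11.67*t^2 - 3.76*t + 0.41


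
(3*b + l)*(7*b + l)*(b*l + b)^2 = 21*b^4*l^2 + 42*b^4*l + 21*b^4 + 10*b^3*l^3 + 20*b^3*l^2 + 10*b^3*l + b^2*l^4 + 2*b^2*l^3 + b^2*l^2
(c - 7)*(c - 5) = c^2 - 12*c + 35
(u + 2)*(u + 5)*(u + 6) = u^3 + 13*u^2 + 52*u + 60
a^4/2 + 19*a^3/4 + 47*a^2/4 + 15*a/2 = a*(a/2 + 1/2)*(a + 5/2)*(a + 6)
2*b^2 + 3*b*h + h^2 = (b + h)*(2*b + h)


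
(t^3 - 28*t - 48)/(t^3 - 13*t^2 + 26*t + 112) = (t^2 - 2*t - 24)/(t^2 - 15*t + 56)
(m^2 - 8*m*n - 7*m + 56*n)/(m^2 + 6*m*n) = (m^2 - 8*m*n - 7*m + 56*n)/(m*(m + 6*n))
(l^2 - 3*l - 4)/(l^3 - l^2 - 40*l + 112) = (l + 1)/(l^2 + 3*l - 28)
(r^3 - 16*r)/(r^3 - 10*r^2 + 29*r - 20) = r*(r + 4)/(r^2 - 6*r + 5)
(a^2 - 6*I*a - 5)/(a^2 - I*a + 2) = (a^2 - 6*I*a - 5)/(a^2 - I*a + 2)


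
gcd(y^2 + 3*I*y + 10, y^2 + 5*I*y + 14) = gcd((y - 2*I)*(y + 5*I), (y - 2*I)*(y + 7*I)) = y - 2*I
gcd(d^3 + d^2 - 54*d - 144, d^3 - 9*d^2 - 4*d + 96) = d^2 - 5*d - 24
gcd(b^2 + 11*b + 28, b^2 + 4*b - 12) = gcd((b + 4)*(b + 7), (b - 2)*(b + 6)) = 1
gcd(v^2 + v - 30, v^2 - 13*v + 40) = v - 5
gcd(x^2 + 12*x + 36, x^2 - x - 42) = x + 6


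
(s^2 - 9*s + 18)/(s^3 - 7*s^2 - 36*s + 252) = (s - 3)/(s^2 - s - 42)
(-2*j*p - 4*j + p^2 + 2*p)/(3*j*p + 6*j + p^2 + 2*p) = (-2*j + p)/(3*j + p)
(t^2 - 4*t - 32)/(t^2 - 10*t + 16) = (t + 4)/(t - 2)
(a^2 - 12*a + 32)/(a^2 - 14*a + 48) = (a - 4)/(a - 6)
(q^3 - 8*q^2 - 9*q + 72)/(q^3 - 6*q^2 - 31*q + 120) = (q + 3)/(q + 5)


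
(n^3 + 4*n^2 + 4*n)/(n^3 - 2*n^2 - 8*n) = (n + 2)/(n - 4)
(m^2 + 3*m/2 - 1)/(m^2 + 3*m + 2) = (m - 1/2)/(m + 1)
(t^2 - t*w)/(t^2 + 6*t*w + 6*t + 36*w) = t*(t - w)/(t^2 + 6*t*w + 6*t + 36*w)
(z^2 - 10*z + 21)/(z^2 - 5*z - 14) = (z - 3)/(z + 2)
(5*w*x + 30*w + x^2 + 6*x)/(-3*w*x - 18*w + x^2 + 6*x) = (5*w + x)/(-3*w + x)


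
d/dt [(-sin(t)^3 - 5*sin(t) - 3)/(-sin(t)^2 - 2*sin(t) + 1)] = (sin(t)^4 + 4*sin(t)^3 - 8*sin(t)^2 - 6*sin(t) - 11)*cos(t)/(2*sin(t) - cos(t)^2)^2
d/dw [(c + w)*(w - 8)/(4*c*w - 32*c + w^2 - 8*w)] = 3*c/(16*c^2 + 8*c*w + w^2)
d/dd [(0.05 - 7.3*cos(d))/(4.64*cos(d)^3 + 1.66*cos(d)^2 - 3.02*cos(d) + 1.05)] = (-67.744*cos(d)^3 - 11.422*cos(d)^2 + 0.166*cos(d) + 7.514)*sin(d)/(21.5296*cos(d)^6 + 15.4048*cos(d)^5 - 25.27*cos(d)^4 - 0.282399999999999*cos(d)^3 + 12.6064*cos(d)^2 - 6.342*cos(d) + 1.1025)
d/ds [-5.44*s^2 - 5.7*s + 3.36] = -10.88*s - 5.7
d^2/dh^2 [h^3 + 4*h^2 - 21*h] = 6*h + 8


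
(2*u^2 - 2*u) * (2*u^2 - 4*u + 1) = 4*u^4 - 12*u^3 + 10*u^2 - 2*u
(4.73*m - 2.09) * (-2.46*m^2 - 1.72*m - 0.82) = -11.6358*m^3 - 2.9942*m^2 - 0.2838*m + 1.7138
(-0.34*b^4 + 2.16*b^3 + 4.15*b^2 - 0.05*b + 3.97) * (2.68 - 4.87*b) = 1.6558*b^5 - 11.4304*b^4 - 14.4217*b^3 + 11.3655*b^2 - 19.4679*b + 10.6396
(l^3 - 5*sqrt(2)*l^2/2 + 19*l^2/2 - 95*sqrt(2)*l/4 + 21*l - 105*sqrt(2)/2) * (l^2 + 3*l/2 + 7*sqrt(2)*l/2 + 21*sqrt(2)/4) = l^5 + sqrt(2)*l^4 + 11*l^4 + 11*sqrt(2)*l^3 + 71*l^3/4 - 161*l^2 + 141*sqrt(2)*l^2/4 - 4935*l/8 + 63*sqrt(2)*l/2 - 2205/4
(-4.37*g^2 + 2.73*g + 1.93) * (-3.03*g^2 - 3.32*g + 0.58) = 13.2411*g^4 + 6.2365*g^3 - 17.4461*g^2 - 4.8242*g + 1.1194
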